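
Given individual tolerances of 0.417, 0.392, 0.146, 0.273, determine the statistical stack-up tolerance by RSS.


RSS = sqrt(0.417^2 + 0.392^2 + 0.146^2 + 0.273^2)
= sqrt(0.423398)
= 0.6507

0.6507


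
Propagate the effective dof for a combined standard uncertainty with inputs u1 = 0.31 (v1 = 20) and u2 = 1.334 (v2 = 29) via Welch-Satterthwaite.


uc = sqrt(u1^2 + u2^2) = sqrt(0.31^2 + 1.334^2) = 1.3695459
v_eff = uc^4 / (u1^4/v1 + u2^4/v2)
= 1.3695459^4 / (0.31^4/20 + 1.334^4/29)
= 3.5180853 / 0.10966243
v_eff = 32.0810

32.0810


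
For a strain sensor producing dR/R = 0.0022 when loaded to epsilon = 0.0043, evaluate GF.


GF = (dR/R) / epsilon
= 0.0022 / 0.0043
= 0.5116

0.5116


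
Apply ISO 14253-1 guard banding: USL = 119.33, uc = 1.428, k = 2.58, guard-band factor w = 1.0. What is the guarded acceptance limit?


U = k * uc = 2.58 * 1.428 = 3.68424
guard band g = w * U = 1.0 * 3.68424 = 3.68424
AL = USL - g = 119.33 - 3.68424
AL = 115.6458

115.6458


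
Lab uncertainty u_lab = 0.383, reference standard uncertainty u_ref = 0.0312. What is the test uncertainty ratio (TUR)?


TUR = u_lab / u_ref
= 0.383 / 0.0312
= 12.2756

12.2756


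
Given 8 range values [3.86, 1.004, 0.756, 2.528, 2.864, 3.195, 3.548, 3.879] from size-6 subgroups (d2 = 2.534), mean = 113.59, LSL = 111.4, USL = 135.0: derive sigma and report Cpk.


R_bar = (3.86 + 1.004 + 0.756 + 2.528 + 2.864 + 3.195 + 3.548 + 3.879) / 8 = 2.70425
sigma = R_bar / d2 = 2.70425 / 2.534 = 1.0671863
Cp = (USL - LSL)/(6*sigma) = (135.0 - 111.4)/(6*1.0671863) = 3.6857
Cpu = (135.0 - 113.59)/(3*1.0671863) = 6.6874
Cpl = (113.59 - 111.4)/(3*1.0671863) = 0.6840
Cpk = min(Cpu, Cpl) = 0.6840

0.6840


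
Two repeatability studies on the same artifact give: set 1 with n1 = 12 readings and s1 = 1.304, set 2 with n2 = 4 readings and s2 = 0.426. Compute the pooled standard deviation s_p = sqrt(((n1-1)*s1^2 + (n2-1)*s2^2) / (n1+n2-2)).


s_p = sqrt(((n1-1)*s1^2 + (n2-1)*s2^2) / (n1+n2-2))
numerator = (12-1)*1.304^2 + (4-1)*0.426^2 = 18.704576 + 0.544428 = 19.249004
denominator = 12 + 4 - 2 = 14
s_p^2 = 19.249004 / 14 = 1.3749289
s_p = sqrt(1.3749289) = 1.1726

1.1726


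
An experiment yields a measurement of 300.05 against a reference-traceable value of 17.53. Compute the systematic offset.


Systematic error = measured - true
= 300.05 - 17.53
= 282.5200

282.5200


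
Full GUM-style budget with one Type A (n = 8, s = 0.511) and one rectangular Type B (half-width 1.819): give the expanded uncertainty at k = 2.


u_A = s / sqrt(n) = 0.511 / sqrt(8) = 0.18066578
u_B = half_width / sqrt(3) = 1.819 / sqrt(3) = 1.0502001
uc = sqrt(u_A^2 + u_B^2) = sqrt(0.18066578^2 + 1.0502001^2) = 1.0656268
U = k * uc = 2 * 1.0656268
U = 2.1313

2.1313


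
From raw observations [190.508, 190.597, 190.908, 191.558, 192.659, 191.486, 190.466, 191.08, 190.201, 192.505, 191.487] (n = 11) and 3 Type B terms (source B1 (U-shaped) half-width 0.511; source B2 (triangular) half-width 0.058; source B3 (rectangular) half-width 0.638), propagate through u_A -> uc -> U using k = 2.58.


mean = (190.508 + 190.597 + 190.908 + 191.558 + 192.659 + 191.486 + 190.466 + 191.08 + 190.201 + 192.505 + 191.487) / 11 = 191.2231818
s = sqrt(sum((x - mean)^2)/(n-1)) = 0.81222027
u_A = s / sqrt(n) = 0.81222027 / sqrt(11) = 0.24489363
u_B1 = 0.511 / sqrt(2) = 0.36133157
u_B2 = 0.058 / sqrt(6) = 0.023678401
u_B3 = 0.638 / sqrt(3) = 0.36834947
uc = sqrt(0.24489363^2 + 0.36133157^2 + 0.023678401^2 + 0.36834947^2) = 0.57164271
U = k * uc = 2.58 * 0.57164271
U = 1.4748

1.4748


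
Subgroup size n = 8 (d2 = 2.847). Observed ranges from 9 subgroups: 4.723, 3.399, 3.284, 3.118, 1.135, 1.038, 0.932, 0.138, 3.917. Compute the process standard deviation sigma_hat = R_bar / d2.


R_bar = (4.723 + 3.399 + 3.284 + 3.118 + 1.135 + 1.038 + 0.932 + 0.138 + 3.917) / 9
R_bar = 21.684 / 9 = 2.4093333
sigma_hat = R_bar / d2 = 2.4093333 / 2.847 = 0.8463

0.8463


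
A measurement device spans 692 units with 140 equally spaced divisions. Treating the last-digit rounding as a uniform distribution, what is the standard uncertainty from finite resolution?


resolution = range / divisions
resolution = 692 / 140 = 4.9428571
u_res = resolution / (2*sqrt(3))
u_res = 4.9428571 / 3.4641016
u_res = 1.4269

1.4269


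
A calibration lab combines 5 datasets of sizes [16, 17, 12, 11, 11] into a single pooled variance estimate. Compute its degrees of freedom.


nu = sum_i (n_i - 1)
nu = ((16 - 1) + (17 - 1) + (12 - 1) + (11 - 1) + (11 - 1))
nu = 15 + 16 + 11 + 10 + 10
nu = 62

62


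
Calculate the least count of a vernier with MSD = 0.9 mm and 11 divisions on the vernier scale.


LC = MSD / n_div
= 0.9 / 11
= 0.0818

0.0818


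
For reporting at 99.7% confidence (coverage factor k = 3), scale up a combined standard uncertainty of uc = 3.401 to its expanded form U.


U = k * uc
U = 3 * 3.401
U = 10.2030

10.2030


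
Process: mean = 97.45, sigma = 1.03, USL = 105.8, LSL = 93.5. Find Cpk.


Cpu = (USL - mean) / (3*sigma) = (105.8 - 97.45) / (3*1.03) = 2.7023
Cpl = (mean - LSL) / (3*sigma) = (97.45 - 93.5) / (3*1.03) = 1.2783
Cpk = min(Cpu, Cpl) = 1.2783

1.2783


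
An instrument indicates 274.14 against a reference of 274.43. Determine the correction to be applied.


Correction = standard - reading
= 274.43 - 274.14
= 0.2900

0.2900


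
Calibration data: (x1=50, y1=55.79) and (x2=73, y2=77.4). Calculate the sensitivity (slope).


slope = (y2 - y1) / (x2 - x1)
= (77.4 - 55.79) / (73 - 50)
= 21.6100 / 23
= 0.9396

0.9396


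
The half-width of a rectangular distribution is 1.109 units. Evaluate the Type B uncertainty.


u_B = half_width / sqrt(3)
u_B = 1.109 / 1.7320508
u_B = 0.6403

0.6403


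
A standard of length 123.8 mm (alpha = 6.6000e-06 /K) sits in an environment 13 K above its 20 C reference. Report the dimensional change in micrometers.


dL = L * alpha * dT
= 123.8 * 6.6000e-06 * 13
= 0.0106220 mm
dL_um = 0.0106220 * 1000 = 10.6220 um

10.6220


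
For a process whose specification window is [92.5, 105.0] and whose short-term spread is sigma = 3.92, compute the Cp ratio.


Cp = (USL - LSL) / (6 * sigma)
= (105.0 - 92.5) / (6 * 3.92)
= 12.5000 / 23.5200
= 0.5315

0.5315


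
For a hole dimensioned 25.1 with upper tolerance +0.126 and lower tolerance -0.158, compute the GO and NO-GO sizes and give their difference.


GO = nominal - lower_tol (smallest hole = maximum material condition)
GO = 25.1 - 0.158 = 24.942
NO-GO = nominal + upper_tol (largest hole = least material condition)
NO-GO = 25.1 + 0.126 = 25.226
spread = NO-GO - GO = 25.226 - 24.942 = 0.2840

0.2840


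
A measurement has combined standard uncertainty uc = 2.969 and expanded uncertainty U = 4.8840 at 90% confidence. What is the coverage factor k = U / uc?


k = U / uc
k = 4.8840 / 2.969
k = 1.645

1.645


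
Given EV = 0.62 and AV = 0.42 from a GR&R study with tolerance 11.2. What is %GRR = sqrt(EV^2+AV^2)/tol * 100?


GRR = sqrt(EV^2 + AV^2) = sqrt(0.62^2 + 0.42^2) = 0.74886581
%GRR = GRR / tol * 100 = 0.74886581 / 11.2 * 100
%GRR = 6.6863

6.6863


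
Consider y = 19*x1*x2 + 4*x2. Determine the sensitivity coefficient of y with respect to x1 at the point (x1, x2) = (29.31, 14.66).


y = 19*x1*x2 + 4*x2
dy/dx1 = 19*x2
Evaluate at x2 = 14.66: c1 = 19 * 14.66
c1 = 278.5400

278.5400


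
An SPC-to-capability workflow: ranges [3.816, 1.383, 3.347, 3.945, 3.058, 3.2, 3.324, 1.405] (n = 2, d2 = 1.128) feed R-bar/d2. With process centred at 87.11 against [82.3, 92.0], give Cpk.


R_bar = (3.816 + 1.383 + 3.347 + 3.945 + 3.058 + 3.2 + 3.324 + 1.405) / 8 = 2.93475
sigma = R_bar / d2 = 2.93475 / 1.128 = 2.6017287
Cp = (USL - LSL)/(6*sigma) = (92.0 - 82.3)/(6*2.6017287) = 0.6214
Cpu = (92.0 - 87.11)/(3*2.6017287) = 0.6265
Cpl = (87.11 - 82.3)/(3*2.6017287) = 0.6163
Cpk = min(Cpu, Cpl) = 0.6163

0.6163


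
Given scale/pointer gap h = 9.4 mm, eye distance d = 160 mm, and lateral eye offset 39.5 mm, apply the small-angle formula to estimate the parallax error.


error = h * offset / d
= 9.4 * 39.5 / 160
= 2.3206

2.3206


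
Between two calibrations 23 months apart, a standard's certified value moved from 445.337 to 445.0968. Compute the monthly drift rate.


rate = (v2 - v1) / months
= (445.0968 - 445.337) / 23
= -0.2402 / 23
= -0.0104

-0.0104


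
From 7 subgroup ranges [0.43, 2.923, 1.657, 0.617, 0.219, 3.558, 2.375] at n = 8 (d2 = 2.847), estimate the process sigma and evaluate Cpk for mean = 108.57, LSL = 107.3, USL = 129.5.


R_bar = (0.43 + 2.923 + 1.657 + 0.617 + 0.219 + 3.558 + 2.375) / 7 = 1.6827143
sigma = R_bar / d2 = 1.6827143 / 2.847 = 0.59104823
Cp = (USL - LSL)/(6*sigma) = (129.5 - 107.3)/(6*0.59104823) = 6.2601
Cpu = (129.5 - 108.57)/(3*0.59104823) = 11.8039
Cpl = (108.57 - 107.3)/(3*0.59104823) = 0.7162
Cpk = min(Cpu, Cpl) = 0.7162

0.7162


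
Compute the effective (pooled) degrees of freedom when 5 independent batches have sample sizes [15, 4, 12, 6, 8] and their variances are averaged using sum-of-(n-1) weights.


nu = sum_i (n_i - 1)
nu = ((15 - 1) + (4 - 1) + (12 - 1) + (6 - 1) + (8 - 1))
nu = 14 + 3 + 11 + 5 + 7
nu = 40

40


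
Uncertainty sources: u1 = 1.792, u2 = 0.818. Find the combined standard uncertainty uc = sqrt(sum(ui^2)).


uc = sqrt(1.792^2 + 0.818^2)
uc = sqrt(3.880388)
uc = 1.9699

1.9699


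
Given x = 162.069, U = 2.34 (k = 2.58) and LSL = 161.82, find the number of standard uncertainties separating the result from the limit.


u = U / k = 2.34 / 2.58 = 0.90697674
margin = |LSL - x| = |161.82 - 162.069| = 0.249
z = margin / u = 0.249 / 0.90697674
z = 0.2745

0.2745


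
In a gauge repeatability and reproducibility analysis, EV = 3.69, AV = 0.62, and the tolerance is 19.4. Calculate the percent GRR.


GRR = sqrt(EV^2 + AV^2) = sqrt(3.69^2 + 0.62^2) = 3.7417242
%GRR = GRR / tol * 100 = 3.7417242 / 19.4 * 100
%GRR = 19.2872

19.2872


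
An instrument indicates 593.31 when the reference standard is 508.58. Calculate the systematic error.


Systematic error = measured - true
= 593.31 - 508.58
= 84.7300

84.7300


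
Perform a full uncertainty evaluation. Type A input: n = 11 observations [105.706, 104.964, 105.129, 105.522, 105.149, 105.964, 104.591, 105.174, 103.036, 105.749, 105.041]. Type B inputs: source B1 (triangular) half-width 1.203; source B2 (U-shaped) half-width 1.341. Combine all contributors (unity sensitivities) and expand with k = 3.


mean = (105.706 + 104.964 + 105.129 + 105.522 + 105.149 + 105.964 + 104.591 + 105.174 + 103.036 + 105.749 + 105.041) / 11 = 105.0931818
s = sqrt(sum((x - mean)^2)/(n-1)) = 0.79135186
u_A = s / sqrt(n) = 0.79135186 / sqrt(11) = 0.23860156
u_B1 = 1.203 / sqrt(6) = 0.49112269
u_B2 = 1.341 / sqrt(2) = 0.94823019
uc = sqrt(0.23860156^2 + 0.49112269^2 + 0.94823019^2) = 1.0941996
U = k * uc = 3 * 1.0941996
U = 3.2826

3.2826


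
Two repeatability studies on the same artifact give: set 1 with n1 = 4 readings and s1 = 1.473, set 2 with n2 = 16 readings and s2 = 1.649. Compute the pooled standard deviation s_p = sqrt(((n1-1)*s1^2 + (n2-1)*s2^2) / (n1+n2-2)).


s_p = sqrt(((n1-1)*s1^2 + (n2-1)*s2^2) / (n1+n2-2))
numerator = (4-1)*1.473^2 + (16-1)*1.649^2 = 6.509187 + 40.788015 = 47.297202
denominator = 4 + 16 - 2 = 18
s_p^2 = 47.297202 / 18 = 2.6276223
s_p = sqrt(2.6276223) = 1.6210

1.6210


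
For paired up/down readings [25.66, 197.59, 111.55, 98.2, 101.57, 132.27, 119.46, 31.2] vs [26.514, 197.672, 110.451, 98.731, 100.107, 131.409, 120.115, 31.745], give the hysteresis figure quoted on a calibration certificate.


|25.66 - 26.514| = 0.8540
|197.59 - 197.672| = 0.0820
|111.55 - 110.451| = 1.0990
|98.2 - 98.731| = 0.5310
|101.57 - 100.107| = 1.4630
|132.27 - 131.409| = 0.8610
|119.46 - 120.115| = 0.6550
|31.2 - 31.745| = 0.5450
hysteresis = max(diffs) = 1.4630

1.4630


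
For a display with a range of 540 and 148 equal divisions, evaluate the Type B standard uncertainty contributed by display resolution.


resolution = range / divisions
resolution = 540 / 148 = 3.6486486
u_res = resolution / (2*sqrt(3))
u_res = 3.6486486 / 3.4641016
u_res = 1.0533

1.0533


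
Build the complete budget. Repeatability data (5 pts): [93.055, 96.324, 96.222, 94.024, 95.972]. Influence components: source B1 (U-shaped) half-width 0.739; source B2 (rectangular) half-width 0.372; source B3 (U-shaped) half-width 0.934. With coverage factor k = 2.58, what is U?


mean = (93.055 + 96.324 + 96.222 + 94.024 + 95.972) / 5 = 95.1194
s = sqrt(sum((x - mean)^2)/(n-1)) = 1.4878981
u_A = s / sqrt(n) = 1.4878981 / sqrt(5) = 0.66540826
u_B1 = 0.739 / sqrt(2) = 0.52255191
u_B2 = 0.372 / sqrt(3) = 0.2147743
u_B3 = 0.934 / sqrt(2) = 0.66043773
uc = sqrt(0.66540826^2 + 0.52255191^2 + 0.2147743^2 + 0.66043773^2) = 1.0945934
U = k * uc = 2.58 * 1.0945934
U = 2.8241

2.8241


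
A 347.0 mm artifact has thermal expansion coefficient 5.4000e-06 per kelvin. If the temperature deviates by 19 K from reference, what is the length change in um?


dL = L * alpha * dT
= 347.0 * 5.4000e-06 * 19
= 0.0356022 mm
dL_um = 0.0356022 * 1000 = 35.6022 um

35.6022


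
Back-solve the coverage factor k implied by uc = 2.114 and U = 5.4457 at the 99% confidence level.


k = U / uc
k = 5.4457 / 2.114
k = 2.576

2.576


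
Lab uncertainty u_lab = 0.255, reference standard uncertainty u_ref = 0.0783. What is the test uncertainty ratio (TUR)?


TUR = u_lab / u_ref
= 0.255 / 0.0783
= 3.2567

3.2567


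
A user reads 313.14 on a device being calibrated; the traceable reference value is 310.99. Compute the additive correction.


Correction = standard - reading
= 310.99 - 313.14
= -2.1500

-2.1500


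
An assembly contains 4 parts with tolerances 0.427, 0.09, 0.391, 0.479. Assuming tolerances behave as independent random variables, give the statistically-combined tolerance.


RSS = sqrt(0.427^2 + 0.09^2 + 0.391^2 + 0.479^2)
= sqrt(0.572751)
= 0.7568

0.7568


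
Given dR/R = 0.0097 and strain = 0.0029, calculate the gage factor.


GF = (dR/R) / epsilon
= 0.0097 / 0.0029
= 3.3448

3.3448


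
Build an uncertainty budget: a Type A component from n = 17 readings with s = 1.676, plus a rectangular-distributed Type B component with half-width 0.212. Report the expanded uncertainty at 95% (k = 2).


u_A = s / sqrt(n) = 1.676 / sqrt(17) = 0.40648971
u_B = half_width / sqrt(3) = 0.212 / sqrt(3) = 0.12239826
uc = sqrt(u_A^2 + u_B^2) = sqrt(0.40648971^2 + 0.12239826^2) = 0.42451763
U = k * uc = 2 * 0.42451763
U = 0.8490

0.8490


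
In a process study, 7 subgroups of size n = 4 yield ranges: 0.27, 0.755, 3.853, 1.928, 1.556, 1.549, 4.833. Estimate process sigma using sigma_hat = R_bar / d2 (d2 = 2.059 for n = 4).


R_bar = (0.27 + 0.755 + 3.853 + 1.928 + 1.556 + 1.549 + 4.833) / 7
R_bar = 14.744 / 7 = 2.1062857
sigma_hat = R_bar / d2 = 2.1062857 / 2.059 = 1.0230

1.0230


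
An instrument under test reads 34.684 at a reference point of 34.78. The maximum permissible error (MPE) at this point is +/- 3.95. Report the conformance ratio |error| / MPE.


e = indication - reference = 34.684 - 34.78 = -0.0960
|e| = 0.0960
ratio = |e| / MPE = 0.0960 / 3.95
ratio = 0.0243

0.0243


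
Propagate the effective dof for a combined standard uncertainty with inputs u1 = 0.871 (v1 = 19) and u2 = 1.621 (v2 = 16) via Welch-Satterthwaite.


uc = sqrt(u1^2 + u2^2) = sqrt(0.871^2 + 1.621^2) = 1.8401853
v_eff = uc^4 / (u1^4/v1 + u2^4/v2)
= 1.8401853^4 / (0.871^4/19 + 1.621^4/16)
= 11.466905 / 0.46182245
v_eff = 24.8297

24.8297


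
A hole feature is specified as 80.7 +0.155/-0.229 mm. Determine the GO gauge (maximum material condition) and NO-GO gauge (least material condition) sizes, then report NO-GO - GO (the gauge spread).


GO = nominal - lower_tol (smallest hole = maximum material condition)
GO = 80.7 - 0.229 = 80.471
NO-GO = nominal + upper_tol (largest hole = least material condition)
NO-GO = 80.7 + 0.155 = 80.855
spread = NO-GO - GO = 80.855 - 80.471 = 0.3840

0.3840


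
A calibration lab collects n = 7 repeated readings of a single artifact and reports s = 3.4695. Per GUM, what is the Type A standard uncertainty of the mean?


u_A = s / sqrt(n)
u_A = 3.4695 / sqrt(7)
u_A = 3.4695 / 2.6457513
u_A = 1.3113

1.3113


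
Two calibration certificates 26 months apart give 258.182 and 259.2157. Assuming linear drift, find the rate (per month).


rate = (v2 - v1) / months
= (259.2157 - 258.182) / 26
= 1.0337 / 26
= 0.0398

0.0398


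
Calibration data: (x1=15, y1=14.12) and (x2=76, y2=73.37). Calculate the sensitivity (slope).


slope = (y2 - y1) / (x2 - x1)
= (73.37 - 14.12) / (76 - 15)
= 59.2500 / 61
= 0.9713

0.9713


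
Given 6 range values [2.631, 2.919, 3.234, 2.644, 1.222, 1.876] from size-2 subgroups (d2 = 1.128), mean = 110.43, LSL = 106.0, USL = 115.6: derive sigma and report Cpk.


R_bar = (2.631 + 2.919 + 3.234 + 2.644 + 1.222 + 1.876) / 6 = 2.421
sigma = R_bar / d2 = 2.421 / 1.128 = 2.1462766
Cp = (USL - LSL)/(6*sigma) = (115.6 - 106.0)/(6*2.1462766) = 0.7455
Cpu = (115.6 - 110.43)/(3*2.1462766) = 0.8029
Cpl = (110.43 - 106.0)/(3*2.1462766) = 0.6880
Cpk = min(Cpu, Cpl) = 0.6880

0.6880


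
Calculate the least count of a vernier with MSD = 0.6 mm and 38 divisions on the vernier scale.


LC = MSD / n_div
= 0.6 / 38
= 0.0158

0.0158


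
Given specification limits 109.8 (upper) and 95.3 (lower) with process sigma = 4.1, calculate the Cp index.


Cp = (USL - LSL) / (6 * sigma)
= (109.8 - 95.3) / (6 * 4.1)
= 14.5000 / 24.6000
= 0.5894

0.5894


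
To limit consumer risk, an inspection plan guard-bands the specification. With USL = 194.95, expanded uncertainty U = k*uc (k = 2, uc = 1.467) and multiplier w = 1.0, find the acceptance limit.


U = k * uc = 2 * 1.467 = 2.934
guard band g = w * U = 1.0 * 2.934 = 2.934
AL = USL - g = 194.95 - 2.934
AL = 192.0160

192.0160


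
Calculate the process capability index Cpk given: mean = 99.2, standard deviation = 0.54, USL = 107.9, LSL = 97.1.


Cpu = (USL - mean) / (3*sigma) = (107.9 - 99.2) / (3*0.54) = 5.3704
Cpl = (mean - LSL) / (3*sigma) = (99.2 - 97.1) / (3*0.54) = 1.2963
Cpk = min(Cpu, Cpl) = 1.2963

1.2963


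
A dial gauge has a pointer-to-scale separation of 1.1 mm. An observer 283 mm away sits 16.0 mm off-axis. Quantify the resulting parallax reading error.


error = h * offset / d
= 1.1 * 16.0 / 283
= 0.0622

0.0622


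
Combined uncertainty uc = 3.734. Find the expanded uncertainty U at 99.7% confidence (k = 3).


U = k * uc
U = 3 * 3.734
U = 11.2020

11.2020


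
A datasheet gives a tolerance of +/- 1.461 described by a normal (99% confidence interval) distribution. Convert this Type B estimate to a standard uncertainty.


u_B = half_width / 2.576
u_B = 1.461 / 2.576
u_B = 0.5672

0.5672


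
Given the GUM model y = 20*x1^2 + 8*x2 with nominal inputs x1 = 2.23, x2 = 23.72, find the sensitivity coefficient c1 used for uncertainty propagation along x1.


y = 20*x1^2 + 8*x2
dy/dx1 = 2*20*x1
Evaluate at x1 = 2.23: c1 = 40 * 2.23
c1 = 89.2000

89.2000


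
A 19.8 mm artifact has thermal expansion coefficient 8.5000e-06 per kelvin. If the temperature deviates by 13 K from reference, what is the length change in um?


dL = L * alpha * dT
= 19.8 * 8.5000e-06 * 13
= 0.0021879 mm
dL_um = 0.0021879 * 1000 = 2.1879 um

2.1879


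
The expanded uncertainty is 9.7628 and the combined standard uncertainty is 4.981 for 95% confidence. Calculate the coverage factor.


k = U / uc
k = 9.7628 / 4.981
k = 1.96

1.96


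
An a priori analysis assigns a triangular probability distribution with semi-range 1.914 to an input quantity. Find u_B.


u_B = half_width / sqrt(6)
u_B = 1.914 / 2.4494897
u_B = 0.7814

0.7814


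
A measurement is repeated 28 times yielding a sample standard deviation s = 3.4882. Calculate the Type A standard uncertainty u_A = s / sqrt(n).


u_A = s / sqrt(n)
u_A = 3.4882 / sqrt(28)
u_A = 3.4882 / 5.2915026
u_A = 0.6592

0.6592


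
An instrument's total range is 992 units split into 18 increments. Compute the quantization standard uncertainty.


resolution = range / divisions
resolution = 992 / 18 = 55.111111
u_res = resolution / (2*sqrt(3))
u_res = 55.111111 / 3.4641016
u_res = 15.9092

15.9092


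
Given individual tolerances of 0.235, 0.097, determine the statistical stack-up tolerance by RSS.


RSS = sqrt(0.235^2 + 0.097^2)
= sqrt(0.064634)
= 0.2542

0.2542


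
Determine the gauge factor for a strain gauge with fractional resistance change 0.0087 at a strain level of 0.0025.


GF = (dR/R) / epsilon
= 0.0087 / 0.0025
= 3.4800

3.4800


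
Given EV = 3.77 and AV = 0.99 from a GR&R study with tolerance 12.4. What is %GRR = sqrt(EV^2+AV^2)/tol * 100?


GRR = sqrt(EV^2 + AV^2) = sqrt(3.77^2 + 0.99^2) = 3.8978199
%GRR = GRR / tol * 100 = 3.8978199 / 12.4 * 100
%GRR = 31.4340

31.4340


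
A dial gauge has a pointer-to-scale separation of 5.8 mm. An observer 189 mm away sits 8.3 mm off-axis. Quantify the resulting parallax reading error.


error = h * offset / d
= 5.8 * 8.3 / 189
= 0.2547

0.2547


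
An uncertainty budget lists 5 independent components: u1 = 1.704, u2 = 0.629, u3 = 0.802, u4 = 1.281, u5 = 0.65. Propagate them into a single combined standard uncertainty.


uc = sqrt(1.704^2 + 0.629^2 + 0.802^2 + 1.281^2 + 0.65^2)
uc = sqrt(6.005922)
uc = 2.4507

2.4507


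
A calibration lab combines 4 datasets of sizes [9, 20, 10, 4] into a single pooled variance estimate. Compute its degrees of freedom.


nu = sum_i (n_i - 1)
nu = ((9 - 1) + (20 - 1) + (10 - 1) + (4 - 1))
nu = 8 + 19 + 9 + 3
nu = 39

39


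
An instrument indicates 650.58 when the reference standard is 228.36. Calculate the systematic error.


Systematic error = measured - true
= 650.58 - 228.36
= 422.2200

422.2200


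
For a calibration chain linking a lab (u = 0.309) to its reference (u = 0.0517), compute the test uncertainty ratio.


TUR = u_lab / u_ref
= 0.309 / 0.0517
= 5.9768

5.9768


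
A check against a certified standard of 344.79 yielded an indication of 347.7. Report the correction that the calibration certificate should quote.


Correction = standard - reading
= 344.79 - 347.7
= -2.9100

-2.9100


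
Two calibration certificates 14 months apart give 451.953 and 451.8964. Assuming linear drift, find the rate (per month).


rate = (v2 - v1) / months
= (451.8964 - 451.953) / 14
= -0.0566 / 14
= -0.0040

-0.0040


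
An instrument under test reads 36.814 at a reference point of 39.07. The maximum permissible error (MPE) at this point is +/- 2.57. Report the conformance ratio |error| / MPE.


e = indication - reference = 36.814 - 39.07 = -2.2560
|e| = 2.2560
ratio = |e| / MPE = 2.2560 / 2.57
ratio = 0.8778

0.8778


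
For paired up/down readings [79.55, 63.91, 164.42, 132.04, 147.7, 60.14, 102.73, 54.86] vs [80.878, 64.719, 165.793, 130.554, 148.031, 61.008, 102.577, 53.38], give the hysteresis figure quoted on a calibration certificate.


|79.55 - 80.878| = 1.3280
|63.91 - 64.719| = 0.8090
|164.42 - 165.793| = 1.3730
|132.04 - 130.554| = 1.4860
|147.7 - 148.031| = 0.3310
|60.14 - 61.008| = 0.8680
|102.73 - 102.577| = 0.1530
|54.86 - 53.38| = 1.4800
hysteresis = max(diffs) = 1.4860

1.4860


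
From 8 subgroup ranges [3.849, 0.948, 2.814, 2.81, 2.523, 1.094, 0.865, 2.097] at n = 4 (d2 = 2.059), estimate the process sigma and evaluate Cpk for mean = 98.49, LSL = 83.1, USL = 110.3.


R_bar = (3.849 + 0.948 + 2.814 + 2.81 + 2.523 + 1.094 + 0.865 + 2.097) / 8 = 2.125
sigma = R_bar / d2 = 2.125 / 2.059 = 1.0320544
Cp = (USL - LSL)/(6*sigma) = (110.3 - 83.1)/(6*1.0320544) = 4.3925
Cpu = (110.3 - 98.49)/(3*1.0320544) = 3.8144
Cpl = (98.49 - 83.1)/(3*1.0320544) = 4.9707
Cpk = min(Cpu, Cpl) = 3.8144

3.8144


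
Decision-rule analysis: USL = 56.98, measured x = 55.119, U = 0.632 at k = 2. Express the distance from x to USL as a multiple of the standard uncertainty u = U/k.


u = U / k = 0.632 / 2 = 0.316
margin = |USL - x| = |56.98 - 55.119| = 1.861
z = margin / u = 1.861 / 0.316
z = 5.8892

5.8892


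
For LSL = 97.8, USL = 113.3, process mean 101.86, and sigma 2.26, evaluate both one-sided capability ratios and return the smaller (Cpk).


Cpu = (USL - mean) / (3*sigma) = (113.3 - 101.86) / (3*2.26) = 1.6873
Cpl = (mean - LSL) / (3*sigma) = (101.86 - 97.8) / (3*2.26) = 0.5988
Cpk = min(Cpu, Cpl) = 0.5988

0.5988


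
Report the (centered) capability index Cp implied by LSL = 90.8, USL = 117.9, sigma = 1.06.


Cp = (USL - LSL) / (6 * sigma)
= (117.9 - 90.8) / (6 * 1.06)
= 27.1000 / 6.3600
= 4.2610

4.2610


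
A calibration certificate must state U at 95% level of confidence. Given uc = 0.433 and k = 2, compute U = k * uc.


U = k * uc
U = 2 * 0.433
U = 0.8660

0.8660


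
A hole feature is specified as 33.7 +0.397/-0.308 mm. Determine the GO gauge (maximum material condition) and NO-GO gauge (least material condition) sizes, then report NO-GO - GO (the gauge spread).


GO = nominal - lower_tol (smallest hole = maximum material condition)
GO = 33.7 - 0.308 = 33.392
NO-GO = nominal + upper_tol (largest hole = least material condition)
NO-GO = 33.7 + 0.397 = 34.097
spread = NO-GO - GO = 34.097 - 33.392 = 0.7050

0.7050


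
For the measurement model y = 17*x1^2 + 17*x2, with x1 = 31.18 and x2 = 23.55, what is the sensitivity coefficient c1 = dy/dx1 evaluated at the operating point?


y = 17*x1^2 + 17*x2
dy/dx1 = 2*17*x1
Evaluate at x1 = 31.18: c1 = 34 * 31.18
c1 = 1060.1200

1060.1200


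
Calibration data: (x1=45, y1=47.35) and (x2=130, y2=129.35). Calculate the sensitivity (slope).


slope = (y2 - y1) / (x2 - x1)
= (129.35 - 47.35) / (130 - 45)
= 82.0000 / 85
= 0.9647

0.9647


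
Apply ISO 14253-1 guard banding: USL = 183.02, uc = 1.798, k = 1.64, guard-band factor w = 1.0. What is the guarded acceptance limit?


U = k * uc = 1.64 * 1.798 = 2.94872
guard band g = w * U = 1.0 * 2.94872 = 2.94872
AL = USL - g = 183.02 - 2.94872
AL = 180.0713

180.0713


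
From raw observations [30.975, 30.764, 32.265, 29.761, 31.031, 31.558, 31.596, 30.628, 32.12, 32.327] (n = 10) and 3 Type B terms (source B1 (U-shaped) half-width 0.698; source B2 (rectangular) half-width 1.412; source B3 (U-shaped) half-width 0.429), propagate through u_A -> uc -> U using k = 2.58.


mean = (30.975 + 30.764 + 32.265 + 29.761 + 31.031 + 31.558 + 31.596 + 30.628 + 32.12 + 32.327) / 10 = 31.3025
s = sqrt(sum((x - mean)^2)/(n-1)) = 0.82312808
u_A = s / sqrt(n) = 0.82312808 / sqrt(10) = 0.26029595
u_B1 = 0.698 / sqrt(2) = 0.49356053
u_B2 = 1.412 / sqrt(3) = 0.81521858
u_B3 = 0.429 / sqrt(2) = 0.30334881
uc = sqrt(0.26029595^2 + 0.49356053^2 + 0.81521858^2 + 0.30334881^2) = 1.0334204
U = k * uc = 2.58 * 1.0334204
U = 2.6662

2.6662


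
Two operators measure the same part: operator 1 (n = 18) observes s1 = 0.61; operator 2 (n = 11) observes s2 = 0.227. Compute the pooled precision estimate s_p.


s_p = sqrt(((n1-1)*s1^2 + (n2-1)*s2^2) / (n1+n2-2))
numerator = (18-1)*0.61^2 + (11-1)*0.227^2 = 6.3257 + 0.51529 = 6.84099
denominator = 18 + 11 - 2 = 27
s_p^2 = 6.84099 / 27 = 0.25337
s_p = sqrt(0.25337) = 0.5034

0.5034


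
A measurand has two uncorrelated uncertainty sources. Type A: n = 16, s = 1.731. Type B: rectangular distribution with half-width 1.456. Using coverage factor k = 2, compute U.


u_A = s / sqrt(n) = 1.731 / sqrt(16) = 0.43275
u_B = half_width / sqrt(3) = 1.456 / sqrt(3) = 0.84062199
uc = sqrt(u_A^2 + u_B^2) = sqrt(0.43275^2 + 0.84062199^2) = 0.94547231
U = k * uc = 2 * 0.94547231
U = 1.8909

1.8909


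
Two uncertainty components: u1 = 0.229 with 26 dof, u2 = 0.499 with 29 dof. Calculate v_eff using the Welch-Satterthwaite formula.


uc = sqrt(u1^2 + u2^2) = sqrt(0.229^2 + 0.499^2) = 0.54903734
v_eff = uc^4 / (u1^4/v1 + u2^4/v2)
= 0.54903734^4 / (0.229^4/26 + 0.499^4/29)
= 0.09086728 / 0.0022437542
v_eff = 40.4979

40.4979


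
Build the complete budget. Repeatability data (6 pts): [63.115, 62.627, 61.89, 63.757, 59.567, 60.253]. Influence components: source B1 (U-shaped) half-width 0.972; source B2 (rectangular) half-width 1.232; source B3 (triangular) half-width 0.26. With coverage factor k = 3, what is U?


mean = (63.115 + 62.627 + 61.89 + 63.757 + 59.567 + 60.253) / 6 = 61.86816667
s = sqrt(sum((x - mean)^2)/(n-1)) = 1.6494072
u_A = s / sqrt(n) = 1.6494072 / sqrt(6) = 0.67336767
u_B1 = 0.972 / sqrt(2) = 0.68730779
u_B2 = 1.232 / sqrt(3) = 0.71129553
u_B3 = 0.26 / sqrt(6) = 0.10614456
uc = sqrt(0.67336767^2 + 0.68730779^2 + 0.71129553^2 + 0.10614456^2) = 1.2012593
U = k * uc = 3 * 1.2012593
U = 3.6038

3.6038


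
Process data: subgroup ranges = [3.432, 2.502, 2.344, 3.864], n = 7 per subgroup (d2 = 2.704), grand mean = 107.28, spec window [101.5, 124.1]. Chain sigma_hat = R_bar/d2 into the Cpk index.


R_bar = (3.432 + 2.502 + 2.344 + 3.864) / 4 = 3.0355
sigma = R_bar / d2 = 3.0355 / 2.704 = 1.1225962
Cp = (USL - LSL)/(6*sigma) = (124.1 - 101.5)/(6*1.1225962) = 3.3553
Cpu = (124.1 - 107.28)/(3*1.1225962) = 4.9944
Cpl = (107.28 - 101.5)/(3*1.1225962) = 1.7163
Cpk = min(Cpu, Cpl) = 1.7163

1.7163


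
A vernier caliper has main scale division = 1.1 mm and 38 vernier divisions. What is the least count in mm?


LC = MSD / n_div
= 1.1 / 38
= 0.0289

0.0289


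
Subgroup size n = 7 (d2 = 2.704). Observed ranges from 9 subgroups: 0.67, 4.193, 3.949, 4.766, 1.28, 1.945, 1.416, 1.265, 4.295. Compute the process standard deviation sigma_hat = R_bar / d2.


R_bar = (0.67 + 4.193 + 3.949 + 4.766 + 1.28 + 1.945 + 1.416 + 1.265 + 4.295) / 9
R_bar = 23.779 / 9 = 2.6421111
sigma_hat = R_bar / d2 = 2.6421111 / 2.704 = 0.9771

0.9771


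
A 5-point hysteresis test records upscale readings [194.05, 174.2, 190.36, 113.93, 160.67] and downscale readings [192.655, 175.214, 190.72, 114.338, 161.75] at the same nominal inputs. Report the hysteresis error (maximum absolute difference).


|194.05 - 192.655| = 1.3950
|174.2 - 175.214| = 1.0140
|190.36 - 190.72| = 0.3600
|113.93 - 114.338| = 0.4080
|160.67 - 161.75| = 1.0800
hysteresis = max(diffs) = 1.3950

1.3950


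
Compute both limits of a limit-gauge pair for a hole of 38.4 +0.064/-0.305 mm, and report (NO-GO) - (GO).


GO = nominal - lower_tol (smallest hole = maximum material condition)
GO = 38.4 - 0.305 = 38.095
NO-GO = nominal + upper_tol (largest hole = least material condition)
NO-GO = 38.4 + 0.064 = 38.464
spread = NO-GO - GO = 38.464 - 38.095 = 0.3690

0.3690


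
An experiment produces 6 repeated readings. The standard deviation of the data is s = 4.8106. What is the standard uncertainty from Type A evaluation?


u_A = s / sqrt(n)
u_A = 4.8106 / sqrt(6)
u_A = 4.8106 / 2.4494897
u_A = 1.9639

1.9639


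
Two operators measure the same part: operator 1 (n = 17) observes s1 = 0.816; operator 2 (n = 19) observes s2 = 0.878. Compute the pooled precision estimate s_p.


s_p = sqrt(((n1-1)*s1^2 + (n2-1)*s2^2) / (n1+n2-2))
numerator = (17-1)*0.816^2 + (19-1)*0.878^2 = 10.653696 + 13.875912 = 24.529608
denominator = 17 + 19 - 2 = 34
s_p^2 = 24.529608 / 34 = 0.72145906
s_p = sqrt(0.72145906) = 0.8494

0.8494


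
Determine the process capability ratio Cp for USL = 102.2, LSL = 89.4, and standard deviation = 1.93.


Cp = (USL - LSL) / (6 * sigma)
= (102.2 - 89.4) / (6 * 1.93)
= 12.8000 / 11.5800
= 1.1054

1.1054


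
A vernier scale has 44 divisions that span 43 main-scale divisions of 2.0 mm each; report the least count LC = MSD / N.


LC = MSD / n_div
= 2.0 / 44
= 0.0455

0.0455


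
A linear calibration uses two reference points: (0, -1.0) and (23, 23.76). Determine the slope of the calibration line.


slope = (y2 - y1) / (x2 - x1)
= (23.76 - -1.0) / (23 - 0)
= 24.7600 / 23
= 1.0765

1.0765


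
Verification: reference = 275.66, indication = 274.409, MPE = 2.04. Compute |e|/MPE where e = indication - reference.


e = indication - reference = 274.409 - 275.66 = -1.2510
|e| = 1.2510
ratio = |e| / MPE = 1.2510 / 2.04
ratio = 0.6132

0.6132


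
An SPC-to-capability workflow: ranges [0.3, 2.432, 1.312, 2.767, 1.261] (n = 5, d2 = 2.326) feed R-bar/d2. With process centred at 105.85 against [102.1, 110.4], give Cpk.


R_bar = (0.3 + 2.432 + 1.312 + 2.767 + 1.261) / 5 = 1.6144
sigma = R_bar / d2 = 1.6144 / 2.326 = 0.69406707
Cp = (USL - LSL)/(6*sigma) = (110.4 - 102.1)/(6*0.69406707) = 1.9931
Cpu = (110.4 - 105.85)/(3*0.69406707) = 2.1852
Cpl = (105.85 - 102.1)/(3*0.69406707) = 1.8010
Cpk = min(Cpu, Cpl) = 1.8010

1.8010


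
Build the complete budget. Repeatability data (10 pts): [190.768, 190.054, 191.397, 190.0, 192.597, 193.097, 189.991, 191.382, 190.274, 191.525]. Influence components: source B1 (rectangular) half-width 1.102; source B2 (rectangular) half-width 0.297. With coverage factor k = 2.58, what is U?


mean = (190.768 + 190.054 + 191.397 + 190.0 + 192.597 + 193.097 + 189.991 + 191.382 + 190.274 + 191.525) / 10 = 191.1085
s = sqrt(sum((x - mean)^2)/(n-1)) = 1.100664
u_A = s / sqrt(n) = 1.100664 / sqrt(10) = 0.34806052
u_B1 = 1.102 / sqrt(3) = 0.63624
u_B2 = 0.297 / sqrt(3) = 0.17147303
uc = sqrt(0.34806052^2 + 0.63624^2 + 0.17147303^2) = 0.7452184
U = k * uc = 2.58 * 0.7452184
U = 1.9227

1.9227


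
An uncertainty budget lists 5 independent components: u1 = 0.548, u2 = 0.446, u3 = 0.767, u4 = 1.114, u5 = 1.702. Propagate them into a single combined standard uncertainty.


uc = sqrt(0.548^2 + 0.446^2 + 0.767^2 + 1.114^2 + 1.702^2)
uc = sqrt(5.225309)
uc = 2.2859

2.2859


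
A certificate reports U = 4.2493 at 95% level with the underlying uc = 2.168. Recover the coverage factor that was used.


k = U / uc
k = 4.2493 / 2.168
k = 1.96

1.96


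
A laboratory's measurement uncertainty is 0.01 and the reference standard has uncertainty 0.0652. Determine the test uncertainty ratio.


TUR = u_lab / u_ref
= 0.01 / 0.0652
= 0.1534

0.1534


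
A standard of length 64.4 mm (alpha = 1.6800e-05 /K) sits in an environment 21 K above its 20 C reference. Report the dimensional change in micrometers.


dL = L * alpha * dT
= 64.4 * 1.6800e-05 * 21
= 0.0227203 mm
dL_um = 0.0227203 * 1000 = 22.7203 um

22.7203


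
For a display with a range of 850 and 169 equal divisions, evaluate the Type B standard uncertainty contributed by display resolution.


resolution = range / divisions
resolution = 850 / 169 = 5.0295858
u_res = resolution / (2*sqrt(3))
u_res = 5.0295858 / 3.4641016
u_res = 1.4519

1.4519


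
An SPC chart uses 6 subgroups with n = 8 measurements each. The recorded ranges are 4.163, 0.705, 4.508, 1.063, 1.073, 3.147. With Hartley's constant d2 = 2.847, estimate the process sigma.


R_bar = (4.163 + 0.705 + 4.508 + 1.063 + 1.073 + 3.147) / 6
R_bar = 14.659 / 6 = 2.4431667
sigma_hat = R_bar / d2 = 2.4431667 / 2.847 = 0.8582

0.8582


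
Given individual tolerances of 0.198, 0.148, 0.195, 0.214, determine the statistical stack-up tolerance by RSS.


RSS = sqrt(0.198^2 + 0.148^2 + 0.195^2 + 0.214^2)
= sqrt(0.144929)
= 0.3807

0.3807


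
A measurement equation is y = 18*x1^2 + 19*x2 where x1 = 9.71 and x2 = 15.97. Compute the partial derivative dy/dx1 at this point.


y = 18*x1^2 + 19*x2
dy/dx1 = 2*18*x1
Evaluate at x1 = 9.71: c1 = 36 * 9.71
c1 = 349.5600

349.5600


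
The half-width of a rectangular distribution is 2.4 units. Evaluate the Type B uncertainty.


u_B = half_width / sqrt(3)
u_B = 2.4 / 1.7320508
u_B = 1.3856

1.3856


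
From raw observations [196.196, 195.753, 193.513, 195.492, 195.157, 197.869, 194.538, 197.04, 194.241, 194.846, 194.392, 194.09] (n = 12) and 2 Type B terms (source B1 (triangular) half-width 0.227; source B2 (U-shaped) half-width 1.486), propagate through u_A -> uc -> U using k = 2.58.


mean = (196.196 + 195.753 + 193.513 + 195.492 + 195.157 + 197.869 + 194.538 + 197.04 + 194.241 + 194.846 + 194.392 + 194.09) / 12 = 195.2605833
s = sqrt(sum((x - mean)^2)/(n-1)) = 1.2814845
u_A = s / sqrt(n) = 1.2814845 / sqrt(12) = 0.36993271
u_B1 = 0.227 / sqrt(6) = 0.092672362
u_B2 = 1.486 / sqrt(2) = 1.0507607
uc = sqrt(0.36993271^2 + 0.092672362^2 + 1.0507607^2) = 1.1178267
U = k * uc = 2.58 * 1.1178267
U = 2.8840

2.8840


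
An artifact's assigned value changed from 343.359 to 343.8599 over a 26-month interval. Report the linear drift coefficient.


rate = (v2 - v1) / months
= (343.8599 - 343.359) / 26
= 0.5009 / 26
= 0.0193

0.0193


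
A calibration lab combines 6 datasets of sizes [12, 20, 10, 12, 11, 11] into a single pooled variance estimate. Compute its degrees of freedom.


nu = sum_i (n_i - 1)
nu = ((12 - 1) + (20 - 1) + (10 - 1) + (12 - 1) + (11 - 1) + (11 - 1))
nu = 11 + 19 + 9 + 11 + 10 + 10
nu = 70

70


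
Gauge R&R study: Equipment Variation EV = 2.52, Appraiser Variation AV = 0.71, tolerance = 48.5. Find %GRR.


GRR = sqrt(EV^2 + AV^2) = sqrt(2.52^2 + 0.71^2) = 2.61811
%GRR = GRR / tol * 100 = 2.61811 / 48.5 * 100
%GRR = 5.3982

5.3982


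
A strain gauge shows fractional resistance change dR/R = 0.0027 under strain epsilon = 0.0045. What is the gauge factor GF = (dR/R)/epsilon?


GF = (dR/R) / epsilon
= 0.0027 / 0.0045
= 0.6000

0.6000


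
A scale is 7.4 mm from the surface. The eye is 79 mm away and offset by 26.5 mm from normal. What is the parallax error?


error = h * offset / d
= 7.4 * 26.5 / 79
= 2.4823

2.4823


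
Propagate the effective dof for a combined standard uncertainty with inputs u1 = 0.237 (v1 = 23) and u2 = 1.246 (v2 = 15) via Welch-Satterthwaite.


uc = sqrt(u1^2 + u2^2) = sqrt(0.237^2 + 1.246^2) = 1.2683395
v_eff = uc^4 / (u1^4/v1 + u2^4/v2)
= 1.2683395^4 / (0.237^4/23 + 1.246^4/15)
= 2.5878677 / 0.16082423
v_eff = 16.0913

16.0913


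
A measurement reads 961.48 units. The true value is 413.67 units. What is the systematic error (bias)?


Systematic error = measured - true
= 961.48 - 413.67
= 547.8100

547.8100


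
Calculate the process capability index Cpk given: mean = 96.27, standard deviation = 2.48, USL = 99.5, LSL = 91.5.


Cpu = (USL - mean) / (3*sigma) = (99.5 - 96.27) / (3*2.48) = 0.4341
Cpl = (mean - LSL) / (3*sigma) = (96.27 - 91.5) / (3*2.48) = 0.6411
Cpk = min(Cpu, Cpl) = 0.4341

0.4341


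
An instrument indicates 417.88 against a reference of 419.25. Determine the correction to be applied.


Correction = standard - reading
= 419.25 - 417.88
= 1.3700

1.3700


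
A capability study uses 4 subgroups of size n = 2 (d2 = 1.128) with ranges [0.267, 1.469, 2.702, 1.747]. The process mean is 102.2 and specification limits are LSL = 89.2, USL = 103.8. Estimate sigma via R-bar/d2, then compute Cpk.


R_bar = (0.267 + 1.469 + 2.702 + 1.747) / 4 = 1.54625
sigma = R_bar / d2 = 1.54625 / 1.128 = 1.370789
Cp = (USL - LSL)/(6*sigma) = (103.8 - 89.2)/(6*1.370789) = 1.7751
Cpu = (103.8 - 102.2)/(3*1.370789) = 0.3891
Cpl = (102.2 - 89.2)/(3*1.370789) = 3.1612
Cpk = min(Cpu, Cpl) = 0.3891

0.3891


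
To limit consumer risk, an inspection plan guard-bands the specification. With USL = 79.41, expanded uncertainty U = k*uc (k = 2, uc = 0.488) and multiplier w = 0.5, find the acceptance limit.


U = k * uc = 2 * 0.488 = 0.976
guard band g = w * U = 0.5 * 0.976 = 0.488
AL = USL - g = 79.41 - 0.488
AL = 78.9220

78.9220


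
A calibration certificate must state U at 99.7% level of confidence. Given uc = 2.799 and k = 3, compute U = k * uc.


U = k * uc
U = 3 * 2.799
U = 8.3970

8.3970


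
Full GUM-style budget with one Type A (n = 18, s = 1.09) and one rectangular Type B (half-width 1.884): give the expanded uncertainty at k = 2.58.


u_A = s / sqrt(n) = 1.09 / sqrt(18) = 0.25691546
u_B = half_width / sqrt(3) = 1.884 / sqrt(3) = 1.0877279
uc = sqrt(u_A^2 + u_B^2) = sqrt(0.25691546^2 + 1.0877279^2) = 1.1176572
U = k * uc = 2.58 * 1.1176572
U = 2.8836

2.8836


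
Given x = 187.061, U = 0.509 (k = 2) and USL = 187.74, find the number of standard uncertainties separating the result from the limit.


u = U / k = 0.509 / 2 = 0.2545
margin = |USL - x| = |187.74 - 187.061| = 0.679
z = margin / u = 0.679 / 0.2545
z = 2.6680

2.6680
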